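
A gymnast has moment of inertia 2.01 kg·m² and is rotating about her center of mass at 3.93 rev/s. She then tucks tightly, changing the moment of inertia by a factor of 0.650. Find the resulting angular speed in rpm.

With no external torque about the axis, L is conserved: I₁ω₁ = I₂ω₂.
I₂ = 0.650 × 2.01 = 1.306 kg·m².
ω₂ = I₁ω₁ / I₂ = (2.010)(3.93 rev/s) / (1.306) = 6.046 rev/s = 362.8 rpm.

ω₂ ≈ 363 rpm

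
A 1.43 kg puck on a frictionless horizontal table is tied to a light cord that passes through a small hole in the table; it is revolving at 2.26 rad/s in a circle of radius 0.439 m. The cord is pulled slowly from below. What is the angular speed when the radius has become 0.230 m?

ω₂ ≈ 8.23 rad/s

The constraining force is radial, so m r² ω about the center is conserved.
ω₂ = ω₁ (r₁/r₂)² = (2.26)(0.439/0.230)² = 8.233 rad/s.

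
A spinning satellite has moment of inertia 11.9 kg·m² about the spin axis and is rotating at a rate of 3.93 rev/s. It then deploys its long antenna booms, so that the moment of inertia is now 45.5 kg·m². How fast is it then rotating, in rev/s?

Angular momentum about the spin axis is conserved since the torque about it is zero.
ω₂ = I₁ω₁ / I₂ = (11.90)(3.93 rev/s) / (45.50) = 1.028 rev/s.

ω₂ ≈ 1.03 rev/s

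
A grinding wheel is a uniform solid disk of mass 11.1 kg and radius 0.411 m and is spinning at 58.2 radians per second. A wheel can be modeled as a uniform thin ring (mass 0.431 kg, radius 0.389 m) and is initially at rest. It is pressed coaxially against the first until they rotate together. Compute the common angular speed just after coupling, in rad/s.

The coupling torques are internal; angular momentum about the shared axis is conserved.
Moments of inertia: I_A = ½(11.1)(0.411)² = 0.9375 kg·m²; I_B = (0.431)(0.389)² = 0.06522 kg·m².
Taking A's sense as positive: L = (0.9375)(58.2) = 54.56 kg·m²·rad/s.
Combined I = 0.9375 + 0.06522 = 1.003 kg·m².
ω_f = L / I = 54.56 / 1.003 = 54.41 rad/s.

|ω_f| ≈ 54.4 rad/s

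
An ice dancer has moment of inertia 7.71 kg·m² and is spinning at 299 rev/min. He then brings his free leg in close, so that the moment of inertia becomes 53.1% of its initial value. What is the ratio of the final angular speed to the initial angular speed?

ω₂/ω₁ ≈ 1.88

No external torque acts about the spin axis, so angular momentum is conserved.
I₂ = 0.531 × 7.71 = 4.094 kg·m².
ω₂/ω₁ = I₁/I₂ = 7.710 / 4.094 = 1.883.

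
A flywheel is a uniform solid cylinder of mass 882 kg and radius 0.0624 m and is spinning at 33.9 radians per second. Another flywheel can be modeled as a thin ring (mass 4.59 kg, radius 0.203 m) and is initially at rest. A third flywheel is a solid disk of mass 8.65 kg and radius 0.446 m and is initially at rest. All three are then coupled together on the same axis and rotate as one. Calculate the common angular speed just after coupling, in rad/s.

|ω_f| ≈ 21.0 rad/s

The coupling torques are internal; angular momentum about the shared axis is conserved.
Moments of inertia: I_A = ½(882)(0.0624)² = 1.717 kg·m²; I_B = (4.59)(0.203)² = 0.1891 kg·m²; I_C = ½(8.65)(0.446)² = 0.8603 kg·m².
Taking A's sense as positive: L = (1.717)(33.9) = 58.21 kg·m²·rad/s.
Combined I = 1.717 + 0.1891 + 0.8603 = 2.767 kg·m².
ω_f = L / I = 58.21 / 2.767 = 21.04 rad/s.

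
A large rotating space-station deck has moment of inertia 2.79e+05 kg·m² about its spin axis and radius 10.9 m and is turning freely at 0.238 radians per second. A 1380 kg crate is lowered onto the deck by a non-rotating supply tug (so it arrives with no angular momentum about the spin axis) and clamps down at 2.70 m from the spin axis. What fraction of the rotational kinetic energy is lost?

fraction ≈ 0.0348

The added mass arrives with no angular momentum about the spin axis, and any external torque about the spin axis is negligible, so the system's angular momentum is conserved.
Added inertia Σmr² = (1380)(2.70)² = 10060 kg·m²; I_f = 2.790e+05 + 10060 = 2.891e+05 kg·m².
ω_f = I_p ω_i / I_f = (2.790e+05)(0.238) / 2.891e+05 = 0.2297 rad/s.
KE_i = ½(2.790e+05)(0.2380 rad/s)² = 7902 J; KE_f = ½(2.891e+05)(0.2297)² = 7627 J.
Fraction lost = 0.03480.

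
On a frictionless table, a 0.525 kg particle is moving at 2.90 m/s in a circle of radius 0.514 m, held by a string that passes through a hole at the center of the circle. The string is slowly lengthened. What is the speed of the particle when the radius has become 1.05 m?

v₂ ≈ 1.42 m/s

The only horizontal force on the mass is along the cord (radial), so it exerts no torque about the hole and angular momentum m v r is conserved.
v₂ = v₁ r₁ / r₂ = (2.90)(0.514) / (1.05) = 1.420 m/s.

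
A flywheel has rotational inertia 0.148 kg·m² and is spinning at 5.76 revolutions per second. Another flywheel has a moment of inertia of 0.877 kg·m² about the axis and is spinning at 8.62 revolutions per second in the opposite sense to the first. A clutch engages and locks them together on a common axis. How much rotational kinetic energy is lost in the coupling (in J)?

ΔKE lost ≈ 517 J

The coupling torques are internal; angular momentum about the shared axis is conserved.
Taking A's sense as positive: L = (0.1480)(5.76) − (0.8770)(8.62) = -6.707 kg·m²·rev/s.
Combined I = 0.1480 + 0.8770 = 1.025 kg·m².
ω_f = L / I = -6.707 / 1.025 = -6.544 rev/s.
KE_i = ½ΣIω² = 1383 J; KE_f = ½(1.025)(41.12)² = 866.4 J.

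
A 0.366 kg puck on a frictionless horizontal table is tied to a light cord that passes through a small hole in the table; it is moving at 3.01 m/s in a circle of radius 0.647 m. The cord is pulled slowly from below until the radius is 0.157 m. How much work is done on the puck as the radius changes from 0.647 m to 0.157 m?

W ≈ 26.5 J

The only horizontal force on the mass is along the cord (radial), so it exerts no torque about the hole and angular momentum m v r is conserved.
v₂ = v₁ r₁ / r₂ = (3.01)(0.647) / (0.157) = 12.40 m/s.
W = ΔKE = ½m(v₂² − v₁²) = 26.50 J.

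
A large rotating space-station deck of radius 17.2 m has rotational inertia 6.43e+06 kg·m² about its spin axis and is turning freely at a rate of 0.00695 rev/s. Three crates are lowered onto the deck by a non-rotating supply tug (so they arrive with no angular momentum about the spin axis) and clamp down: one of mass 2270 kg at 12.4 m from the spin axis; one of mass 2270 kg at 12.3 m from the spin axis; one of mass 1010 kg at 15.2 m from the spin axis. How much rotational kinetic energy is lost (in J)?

No external torque acts about the spin axis; L_before = L_after.
Added inertia Σmr² = (2270)(12.4)² + (2270)(12.3)² + (1010)(15.2)² = 9.258e+05 kg·m²; I_f = 6.430e+06 + 9.258e+05 = 7.356e+06 kg·m².
ω_f = I_p ω_i / I_f = (6.430e+06)(0.00695) / 7.356e+06 = 0.006075 rev/s.
KE_i = ½(6.430e+06)(0.04367 rad/s)² = 6131 J; KE_f = ½(7.356e+06)(0.03817)² = 5359 J.

energy lost ≈ 772 J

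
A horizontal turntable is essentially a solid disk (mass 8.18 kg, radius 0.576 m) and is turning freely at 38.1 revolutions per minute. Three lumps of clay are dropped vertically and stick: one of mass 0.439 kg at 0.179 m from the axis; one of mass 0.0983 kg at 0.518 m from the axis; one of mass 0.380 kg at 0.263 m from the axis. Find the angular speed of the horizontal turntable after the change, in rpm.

The added mass arrives with no angular momentum about the axis, and any external torque about the axis is negligible, so the system's angular momentum is conserved.
I_p = ½(8.18)(0.576)² = 1.357 kg·m².
Added inertia Σmr² = (0.439)(0.179)² + (0.0983)(0.518)² + (0.380)(0.263)² = 0.06673 kg·m²; I_f = 1.357 + 0.06673 = 1.424 kg·m².
ω_f = I_p ω_i / I_f = (1.357)(38.1) / 1.424 = 36.31 rpm.

ω_f ≈ 36.3 rpm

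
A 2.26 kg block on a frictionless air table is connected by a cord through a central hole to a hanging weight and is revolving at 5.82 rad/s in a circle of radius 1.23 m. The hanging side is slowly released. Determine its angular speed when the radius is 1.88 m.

ω₂ ≈ 2.49 rad/s

No torque about the axis ⇒ m r₁² ω₁ = m r₂² ω₂.
ω₂ = ω₁ (r₁/r₂)² = (5.82)(1.23/1.88)² = 2.491 rad/s.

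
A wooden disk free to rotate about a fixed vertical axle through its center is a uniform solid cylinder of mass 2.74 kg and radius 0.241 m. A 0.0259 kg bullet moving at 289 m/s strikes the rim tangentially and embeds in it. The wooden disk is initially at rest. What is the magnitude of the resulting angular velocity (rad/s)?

About the axle the impulsive forces during the collision are internal, so angular momentum about that axis is conserved.
I_p = ½(2.74)(0.241)² = 0.07957 kg·m². Taking the sense of the bullet's angular momentum as positive, L_{bullet} = m v R = (0.0259)(289)(0.241) = 1.804 kg·m²/s.
L_i = 0 + 1.804 = 1.804 kg·m²/s.
After sticking, I_f = I_p + m R² = 0.07957 + (0.0259)(0.241)² = 0.08108 kg·m².
ω_f = L_i / I_f = 1.804 / 0.08108 = 22.25 rad/s.

|ω_f| ≈ 22.2 rad/s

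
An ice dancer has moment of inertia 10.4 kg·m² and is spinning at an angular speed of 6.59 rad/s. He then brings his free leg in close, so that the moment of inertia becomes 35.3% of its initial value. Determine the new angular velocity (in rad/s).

With no external torque about the axis, L is conserved: I₁ω₁ = I₂ω₂.
I₂ = 0.353 × 10.4 = 3.671 kg·m².
ω₂ = I₁ω₁ / I₂ = (10.40)(6.59 rad/s) / (3.671) = 18.67 rad/s.

ω₂ ≈ 18.7 rad/s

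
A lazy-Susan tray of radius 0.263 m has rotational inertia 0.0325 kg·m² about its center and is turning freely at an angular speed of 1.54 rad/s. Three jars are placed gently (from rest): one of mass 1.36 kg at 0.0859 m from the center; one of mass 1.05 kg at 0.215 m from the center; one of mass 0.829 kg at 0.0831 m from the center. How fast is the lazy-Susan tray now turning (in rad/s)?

ω_f ≈ 0.517 rad/s

No external torque acts about the center; L_before = L_after.
Added inertia Σmr² = (1.36)(0.0859)² + (1.05)(0.215)² + (0.829)(0.0831)² = 0.06430 kg·m²; I_f = 0.03250 + 0.06430 = 0.09680 kg·m².
ω_f = I_p ω_i / I_f = (0.03250)(1.54) / 0.09680 = 0.5171 rad/s.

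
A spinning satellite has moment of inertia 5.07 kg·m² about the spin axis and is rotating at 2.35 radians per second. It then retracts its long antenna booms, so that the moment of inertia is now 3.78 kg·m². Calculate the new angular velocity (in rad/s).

With no external torque about the axis, L is conserved: I₁ω₁ = I₂ω₂.
ω₂ = I₁ω₁ / I₂ = (5.070)(2.35 rad/s) / (3.780) = 3.152 rad/s.

ω₂ ≈ 3.15 rad/s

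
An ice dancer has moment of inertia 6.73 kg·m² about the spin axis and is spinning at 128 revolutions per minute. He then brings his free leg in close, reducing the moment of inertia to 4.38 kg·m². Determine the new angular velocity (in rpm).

With no external torque about the axis, L is conserved: I₁ω₁ = I₂ω₂.
ω₂ = I₁ω₁ / I₂ = (6.730)(128 rpm) / (4.380) = 196.7 rpm.

ω₂ ≈ 197 rpm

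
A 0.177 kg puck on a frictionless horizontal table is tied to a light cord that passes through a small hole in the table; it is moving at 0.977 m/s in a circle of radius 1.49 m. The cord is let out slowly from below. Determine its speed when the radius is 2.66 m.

v₂ ≈ 0.547 m/s

Central (radial) force ⇒ zero torque about the center ⇒ m v r is constant.
v₂ = v₁ r₁ / r₂ = (0.977)(1.49) / (2.66) = 0.5473 m/s.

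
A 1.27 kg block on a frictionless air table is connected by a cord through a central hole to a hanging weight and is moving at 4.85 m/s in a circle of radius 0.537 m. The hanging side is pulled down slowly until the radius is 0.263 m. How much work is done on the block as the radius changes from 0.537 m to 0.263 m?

The only horizontal force on the mass is along the cord (radial), so it exerts no torque about the hole and angular momentum m v r is conserved.
v₂ = v₁ r₁ / r₂ = (4.85)(0.537) / (0.263) = 9.903 m/s.
W = ΔKE = ½m(v₂² − v₁²) = 47.34 J.

W ≈ 47.3 J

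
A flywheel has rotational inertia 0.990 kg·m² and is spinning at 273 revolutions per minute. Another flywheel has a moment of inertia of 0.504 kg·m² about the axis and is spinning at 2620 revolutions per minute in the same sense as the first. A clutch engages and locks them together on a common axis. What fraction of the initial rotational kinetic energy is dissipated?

fraction ≈ 0.521

No external torque acts about the common axis, so total angular momentum is conserved.
Taking A's sense as positive: L = (0.9900)(273) + (0.5040)(2620) = 1591 kg·m²·rpm.
Combined I = 0.9900 + 0.5040 = 1.494 kg·m².
ω_f = L / I = 1591 / 1.494 = 1065 rpm.
KE_i = ½ΣIω² = 19370 J; KE_f = ½(1.494)(111.5)² = 9287 J.
Fraction dissipated = (KE_i − KE_f)/KE_i = 0.5206.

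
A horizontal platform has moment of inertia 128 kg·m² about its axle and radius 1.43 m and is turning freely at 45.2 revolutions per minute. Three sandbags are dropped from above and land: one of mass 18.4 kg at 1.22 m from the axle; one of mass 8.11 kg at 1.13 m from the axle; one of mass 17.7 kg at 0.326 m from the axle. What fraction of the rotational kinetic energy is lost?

No external torque acts about the axle; L_before = L_after.
Added inertia Σmr² = (18.4)(1.22)² + (8.11)(1.13)² + (17.7)(0.326)² = 39.62 kg·m²; I_f = 128.0 + 39.62 = 167.6 kg·m².
ω_f = I_p ω_i / I_f = (128.0)(45.2) / 167.6 = 34.52 rpm.
KE_i = ½(128.0)(4.733 rad/s)² = 1434 J; KE_f = ½(167.6)(3.614)² = 1095 J.
Fraction lost = 0.2364.

fraction ≈ 0.236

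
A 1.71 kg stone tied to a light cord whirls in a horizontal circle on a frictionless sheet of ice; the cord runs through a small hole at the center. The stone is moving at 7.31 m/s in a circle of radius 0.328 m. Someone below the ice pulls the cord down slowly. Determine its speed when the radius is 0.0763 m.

Central (radial) force ⇒ zero torque about the center ⇒ m v r is constant.
v₂ = v₁ r₁ / r₂ = (7.31)(0.328) / (0.0763) = 31.42 m/s.

v₂ ≈ 31.4 m/s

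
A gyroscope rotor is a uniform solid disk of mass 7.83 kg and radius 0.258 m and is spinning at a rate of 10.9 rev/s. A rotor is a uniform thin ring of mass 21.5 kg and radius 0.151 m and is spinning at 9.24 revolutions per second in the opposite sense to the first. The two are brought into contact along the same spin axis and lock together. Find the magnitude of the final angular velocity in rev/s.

The coupling torques are internal; angular momentum about the shared axis is conserved.
Moments of inertia: I_A = ½(7.83)(0.258)² = 0.2606 kg·m²; I_B = (21.5)(0.151)² = 0.4902 kg·m².
Taking A's sense as positive: L = (0.2606)(10.9) − (0.4902)(9.24) = -1.689 kg·m²·rev/s.
Combined I = 0.2606 + 0.4902 = 0.7508 kg·m².
ω_f = L / I = -1.689 / 0.7508 = -2.250 rev/s.

|ω_f| ≈ 2.25 rev/s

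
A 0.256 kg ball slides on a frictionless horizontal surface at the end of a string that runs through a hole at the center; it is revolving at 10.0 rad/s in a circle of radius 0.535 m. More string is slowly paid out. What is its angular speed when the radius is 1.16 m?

No torque about the axis ⇒ m r₁² ω₁ = m r₂² ω₂.
ω₂ = ω₁ (r₁/r₂)² = (10.0)(0.535/1.16)² = 2.127 rad/s.

ω₂ ≈ 2.13 rad/s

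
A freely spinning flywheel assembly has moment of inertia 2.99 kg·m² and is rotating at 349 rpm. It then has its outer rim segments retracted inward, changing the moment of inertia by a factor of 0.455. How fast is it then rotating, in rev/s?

With no external torque about the axis, L is conserved: I₁ω₁ = I₂ω₂.
I₂ = 0.455 × 2.99 = 1.360 kg·m².
ω₂ = I₁ω₁ / I₂ = (2.990)(349 rpm) / (1.360) = 767.0 rpm = 12.78 rev/s.

ω₂ ≈ 12.8 rev/s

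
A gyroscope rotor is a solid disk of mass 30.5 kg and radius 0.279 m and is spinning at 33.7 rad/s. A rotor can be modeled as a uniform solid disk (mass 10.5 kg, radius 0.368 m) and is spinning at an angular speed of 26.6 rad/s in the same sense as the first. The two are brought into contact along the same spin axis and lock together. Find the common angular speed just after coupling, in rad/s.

|ω_f| ≈ 31.0 rad/s

No external torque acts about the common axis, so total angular momentum is conserved.
Moments of inertia: I_A = ½(30.5)(0.279)² = 1.187 kg·m²; I_B = ½(10.5)(0.368)² = 0.7110 kg·m².
Taking A's sense as positive: L = (1.187)(33.7) + (0.7110)(26.6) = 58.92 kg·m²·rad/s.
Combined I = 1.187 + 0.7110 = 1.898 kg·m².
ω_f = L / I = 58.92 / 1.898 = 31.04 rad/s.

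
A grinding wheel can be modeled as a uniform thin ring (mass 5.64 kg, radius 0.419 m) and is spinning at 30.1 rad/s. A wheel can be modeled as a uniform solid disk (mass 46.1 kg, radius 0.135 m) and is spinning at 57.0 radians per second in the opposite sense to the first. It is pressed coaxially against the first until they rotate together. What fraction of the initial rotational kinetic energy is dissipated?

The coupling torques are internal; angular momentum about the shared axis is conserved.
Moments of inertia: I_A = (5.64)(0.419)² = 0.9902 kg·m²; I_B = ½(46.1)(0.135)² = 0.4201 kg·m².
Taking A's sense as positive: L = (0.9902)(30.1) − (0.4201)(57.0) = 5.859 kg·m²·rad/s.
Combined I = 0.9902 + 0.4201 = 1.410 kg·m².
ω_f = L / I = 5.859 / 1.410 = 4.155 rad/s.
KE_i = ½ΣIω² = 1131 J; KE_f = ½(1.410)(4.155)² = 12.17 J.
Fraction dissipated = (KE_i − KE_f)/KE_i = 0.9892.

fraction ≈ 0.989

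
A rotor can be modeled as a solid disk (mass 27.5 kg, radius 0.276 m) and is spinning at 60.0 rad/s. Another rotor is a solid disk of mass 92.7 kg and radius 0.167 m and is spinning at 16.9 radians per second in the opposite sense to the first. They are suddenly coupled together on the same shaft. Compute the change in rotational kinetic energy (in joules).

The coupling torques are internal; angular momentum about the shared axis is conserved.
Moments of inertia: I_A = ½(27.5)(0.276)² = 1.047 kg·m²; I_B = ½(92.7)(0.167)² = 1.293 kg·m².
Taking A's sense as positive: L = (1.047)(60.0) − (1.293)(16.9) = 41.00 kg·m²·rad/s.
Combined I = 1.047 + 1.293 = 2.340 kg·m².
ω_f = L / I = 41.00 / 2.340 = 17.52 rad/s.
KE_i = ½ΣIω² = 2070 J; KE_f = ½(2.340)(17.52)² = 359.2 J.

ΔKE ≈ -1710 J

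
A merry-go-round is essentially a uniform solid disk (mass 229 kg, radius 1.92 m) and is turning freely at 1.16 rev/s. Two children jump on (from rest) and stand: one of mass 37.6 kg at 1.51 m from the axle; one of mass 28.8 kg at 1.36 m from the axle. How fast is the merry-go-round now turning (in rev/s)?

The added mass arrives with no angular momentum about the axle, and any external torque about the axle is negligible, so the system's angular momentum is conserved.
I_p = ½(229)(1.92)² = 422.1 kg·m².
Added inertia Σmr² = (37.6)(1.51)² + (28.8)(1.36)² = 139.0 kg·m²; I_f = 422.1 + 139.0 = 561.1 kg·m².
ω_f = I_p ω_i / I_f = (422.1)(1.16) / 561.1 = 0.8726 rev/s.

ω_f ≈ 0.873 rev/s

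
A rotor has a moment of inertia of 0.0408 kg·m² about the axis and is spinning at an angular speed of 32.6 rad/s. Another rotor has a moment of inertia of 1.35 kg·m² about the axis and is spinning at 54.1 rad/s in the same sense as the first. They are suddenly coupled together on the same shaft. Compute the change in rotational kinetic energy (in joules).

ΔKE ≈ -9.15 J

The coupling torques are internal; angular momentum about the shared axis is conserved.
Taking A's sense as positive: L = (0.04080)(32.6) + (1.350)(54.1) = 74.37 kg·m²·rad/s.
Combined I = 0.04080 + 1.350 = 1.391 kg·m².
ω_f = L / I = 74.37 / 1.391 = 53.47 rad/s.
KE_i = ½ΣIω² = 1997 J; KE_f = ½(1.391)(53.47)² = 1988 J.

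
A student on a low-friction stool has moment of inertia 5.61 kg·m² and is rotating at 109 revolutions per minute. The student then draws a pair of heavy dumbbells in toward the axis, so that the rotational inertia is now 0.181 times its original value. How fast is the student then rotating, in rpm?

ω₂ ≈ 602 rpm

Angular momentum about the spin axis is conserved since the torque about it is zero.
I₂ = 0.181 × 5.61 = 1.015 kg·m².
ω₂ = I₁ω₁ / I₂ = (5.610)(109 rpm) / (1.015) = 602.2 rpm.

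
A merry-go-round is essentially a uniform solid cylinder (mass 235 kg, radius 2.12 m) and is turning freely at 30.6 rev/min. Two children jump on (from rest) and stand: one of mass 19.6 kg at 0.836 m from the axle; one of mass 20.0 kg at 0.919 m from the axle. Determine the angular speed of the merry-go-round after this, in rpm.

ω_f ≈ 28.9 rpm

No external torque acts about the axle; L_before = L_after.
I_p = ½(235)(2.12)² = 528.1 kg·m².
Added inertia Σmr² = (19.6)(0.836)² + (20.0)(0.919)² = 30.59 kg·m²; I_f = 528.1 + 30.59 = 558.7 kg·m².
ω_f = I_p ω_i / I_f = (528.1)(30.6) / 558.7 = 28.92 rpm.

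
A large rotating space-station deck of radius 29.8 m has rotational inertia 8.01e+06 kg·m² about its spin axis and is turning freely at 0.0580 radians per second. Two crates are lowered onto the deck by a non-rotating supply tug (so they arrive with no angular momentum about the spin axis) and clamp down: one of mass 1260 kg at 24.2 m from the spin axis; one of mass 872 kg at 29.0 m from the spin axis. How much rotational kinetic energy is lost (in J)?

energy lost ≈ 2090 J

The added mass arrives with no angular momentum about the spin axis, and any external torque about the spin axis is negligible, so the system's angular momentum is conserved.
Added inertia Σmr² = (1260)(24.2)² + (872)(29.0)² = 1.471e+06 kg·m²; I_f = 8.010e+06 + 1.471e+06 = 9.481e+06 kg·m².
ω_f = I_p ω_i / I_f = (8.010e+06)(0.0580) / 9.481e+06 = 0.04900 rad/s.
KE_i = ½(8.010e+06)(0.05800 rad/s)² = 13470 J; KE_f = ½(9.481e+06)(0.04900)² = 11380 J.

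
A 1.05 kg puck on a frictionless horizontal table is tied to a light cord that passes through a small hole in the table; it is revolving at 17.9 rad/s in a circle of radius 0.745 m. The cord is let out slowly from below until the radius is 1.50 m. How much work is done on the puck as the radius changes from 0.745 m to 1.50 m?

No torque about the axis ⇒ m r₁² ω₁ = m r₂² ω₂.
ω₂ = ω₁ (r₁/r₂)² = (17.9)(0.745/1.50)² = 4.416 rad/s.
W = ΔKE = ½m(v₂² − v₁²) = -70.33 J.

W ≈ -70.3 J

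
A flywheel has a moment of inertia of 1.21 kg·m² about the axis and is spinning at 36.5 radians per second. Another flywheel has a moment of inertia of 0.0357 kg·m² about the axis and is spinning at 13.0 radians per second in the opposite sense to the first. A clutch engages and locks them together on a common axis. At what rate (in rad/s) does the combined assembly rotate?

|ω_f| ≈ 35.1 rad/s

No external torque acts about the common axis, so total angular momentum is conserved.
Taking A's sense as positive: L = (1.210)(36.5) − (0.03570)(13.0) = 43.70 kg·m²·rad/s.
Combined I = 1.210 + 0.03570 = 1.246 kg·m².
ω_f = L / I = 43.70 / 1.246 = 35.08 rad/s.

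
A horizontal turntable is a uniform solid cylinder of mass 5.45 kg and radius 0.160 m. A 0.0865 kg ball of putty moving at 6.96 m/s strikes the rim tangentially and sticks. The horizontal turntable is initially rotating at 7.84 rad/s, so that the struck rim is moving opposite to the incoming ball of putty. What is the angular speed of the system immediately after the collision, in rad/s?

|ω_f| ≈ 6.26 rad/s

The axle reaction passes through the axle and exerts no torque about it; angular momentum about the axle is conserved through the impact.
I_p = ½(5.45)(0.160)² = 0.06976 kg·m². Taking the sense of the ball of putty's angular momentum as positive, L_{ball} = m v R = (0.0865)(6.96)(0.160) = 0.09633 kg·m²/s.
L_i = −I_p ω_p + m v R = −(0.06976)(7.84) + 0.09633 = -0.4506 kg·m²/s.
After sticking, I_f = I_p + m R² = 0.06976 + (0.0865)(0.160)² = 0.07197 kg·m².
ω_f = L_i / I_f = -0.4506 / 0.07197 = -6.260 rad/s.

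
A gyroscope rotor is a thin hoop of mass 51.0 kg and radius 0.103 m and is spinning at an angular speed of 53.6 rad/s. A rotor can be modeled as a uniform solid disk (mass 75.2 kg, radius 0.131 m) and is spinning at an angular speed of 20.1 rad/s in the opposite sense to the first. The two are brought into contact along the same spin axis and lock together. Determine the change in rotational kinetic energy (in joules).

ΔKE ≈ -799 J

The coupling torques are internal; angular momentum about the shared axis is conserved.
Moments of inertia: I_A = (51.0)(0.103)² = 0.5411 kg·m²; I_B = ½(75.2)(0.131)² = 0.6453 kg·m².
Taking A's sense as positive: L = (0.5411)(53.6) − (0.6453)(20.1) = 16.03 kg·m²·rad/s.
Combined I = 0.5411 + 0.6453 = 1.186 kg·m².
ω_f = L / I = 16.03 / 1.186 = 13.51 rad/s.
KE_i = ½ΣIω² = 907.6 J; KE_f = ½(1.186)(13.51)² = 108.3 J.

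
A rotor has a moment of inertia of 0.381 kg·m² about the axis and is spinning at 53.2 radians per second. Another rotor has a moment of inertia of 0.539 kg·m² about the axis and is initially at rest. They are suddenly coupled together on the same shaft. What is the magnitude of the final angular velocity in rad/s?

|ω_f| ≈ 22.0 rad/s

The coupling torques are internal; angular momentum about the shared axis is conserved.
Taking A's sense as positive: L = (0.3810)(53.2) = 20.27 kg·m²·rad/s.
Combined I = 0.3810 + 0.5390 = 0.9200 kg·m².
ω_f = L / I = 20.27 / 0.9200 = 22.03 rad/s.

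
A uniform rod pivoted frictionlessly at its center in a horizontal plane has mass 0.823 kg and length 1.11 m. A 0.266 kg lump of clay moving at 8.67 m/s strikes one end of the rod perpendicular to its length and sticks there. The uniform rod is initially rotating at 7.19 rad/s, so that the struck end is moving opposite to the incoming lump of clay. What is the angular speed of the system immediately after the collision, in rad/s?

|ω_f| ≈ 4.04 rad/s

The axle reaction passes through the pivot and exerts no torque about it; angular momentum about the pivot is conserved through the impact.
I_p = (1/12)(0.823)(1.11)² = 0.08450 kg·m². Taking the sense of the lump of clay's angular momentum as positive, L_{lump} = m v R = (0.266)(8.67)(1.11/2) = 1.280 kg·m²/s.
L_i = −I_p ω_p + m v R = −(0.08450)(7.19) + 1.280 = 0.6724 kg·m²/s.
After sticking, I_f = I_p + m R² = 0.08450 + (0.266)(1.11/2)² = 0.1664 kg·m².
ω_f = L_i / I_f = 0.6724 / 0.1664 = 4.040 rad/s.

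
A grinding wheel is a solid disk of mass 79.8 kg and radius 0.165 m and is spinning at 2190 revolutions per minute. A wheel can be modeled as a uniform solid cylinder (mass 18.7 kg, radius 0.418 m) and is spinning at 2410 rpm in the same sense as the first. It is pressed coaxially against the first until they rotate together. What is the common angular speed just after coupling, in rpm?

|ω_f| ≈ 2320 rpm

The coupling torques are internal; angular momentum about the shared axis is conserved.
Moments of inertia: I_A = ½(79.8)(0.165)² = 1.086 kg·m²; I_B = ½(18.7)(0.418)² = 1.634 kg·m².
Taking A's sense as positive: L = (1.086)(2190) + (1.634)(2410) = 6316 kg·m²·rpm.
Combined I = 1.086 + 1.634 = 2.720 kg·m².
ω_f = L / I = 6316 / 2.720 = 2322 rpm.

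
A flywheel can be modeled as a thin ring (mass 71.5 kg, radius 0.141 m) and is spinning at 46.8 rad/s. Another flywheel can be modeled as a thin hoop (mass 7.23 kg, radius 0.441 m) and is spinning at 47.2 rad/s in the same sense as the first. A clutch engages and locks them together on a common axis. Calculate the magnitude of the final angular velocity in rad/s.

The coupling torques are internal; angular momentum about the shared axis is conserved.
Moments of inertia: I_A = (71.5)(0.141)² = 1.421 kg·m²; I_B = (7.23)(0.441)² = 1.406 kg·m².
Taking A's sense as positive: L = (1.421)(46.8) + (1.406)(47.2) = 132.9 kg·m²·rad/s.
Combined I = 1.421 + 1.406 = 2.828 kg·m².
ω_f = L / I = 132.9 / 2.828 = 47.00 rad/s.

|ω_f| ≈ 47.0 rad/s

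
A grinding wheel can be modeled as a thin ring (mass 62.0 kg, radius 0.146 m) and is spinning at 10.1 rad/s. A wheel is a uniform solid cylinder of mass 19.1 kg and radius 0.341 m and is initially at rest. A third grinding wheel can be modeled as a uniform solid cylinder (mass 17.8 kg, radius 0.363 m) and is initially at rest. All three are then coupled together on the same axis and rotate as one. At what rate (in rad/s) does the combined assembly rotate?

|ω_f| ≈ 3.70 rad/s

No external torque acts about the common axis, so total angular momentum is conserved.
Moments of inertia: I_A = (62.0)(0.146)² = 1.322 kg·m²; I_B = ½(19.1)(0.341)² = 1.110 kg·m²; I_C = ½(17.8)(0.363)² = 1.173 kg·m².
Taking A's sense as positive: L = (1.322)(10.1) = 13.35 kg·m²·rad/s.
Combined I = 1.322 + 1.110 + 1.173 = 3.605 kg·m².
ω_f = L / I = 13.35 / 3.605 = 3.703 rad/s.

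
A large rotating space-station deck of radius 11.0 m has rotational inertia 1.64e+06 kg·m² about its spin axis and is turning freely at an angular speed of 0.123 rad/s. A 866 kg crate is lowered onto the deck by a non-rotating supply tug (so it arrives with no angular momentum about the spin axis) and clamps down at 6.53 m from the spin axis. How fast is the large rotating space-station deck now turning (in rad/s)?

ω_f ≈ 0.120 rad/s

The added mass arrives with no angular momentum about the spin axis, and any external torque about the spin axis is negligible, so the system's angular momentum is conserved.
Added inertia Σmr² = (866)(6.53)² = 36930 kg·m²; I_f = 1.640e+06 + 36930 = 1.677e+06 kg·m².
ω_f = I_p ω_i / I_f = (1.640e+06)(0.123) / 1.677e+06 = 0.1203 rad/s.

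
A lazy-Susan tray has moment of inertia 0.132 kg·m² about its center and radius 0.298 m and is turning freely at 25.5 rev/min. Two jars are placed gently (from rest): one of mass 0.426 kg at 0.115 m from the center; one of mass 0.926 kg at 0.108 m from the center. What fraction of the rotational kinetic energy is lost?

No external torque acts about the center; L_before = L_after.
Added inertia Σmr² = (0.426)(0.115)² + (0.926)(0.108)² = 0.01643 kg·m²; I_f = 0.1320 + 0.01643 = 0.1484 kg·m².
ω_f = I_p ω_i / I_f = (0.1320)(25.5) / 0.1484 = 22.68 rpm.
KE_i = ½(0.1320)(2.670 rad/s)² = 0.4706 J; KE_f = ½(0.1484)(2.375)² = 0.4185 J.
Fraction lost = 0.1107.

fraction ≈ 0.111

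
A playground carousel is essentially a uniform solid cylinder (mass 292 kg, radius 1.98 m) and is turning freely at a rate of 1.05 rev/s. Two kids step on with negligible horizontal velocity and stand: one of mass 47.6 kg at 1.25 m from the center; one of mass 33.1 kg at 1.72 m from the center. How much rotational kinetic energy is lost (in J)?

energy lost ≈ 2880 J

The added mass arrives with no angular momentum about the center, and any external torque about the center is negligible, so the system's angular momentum is conserved.
I_p = ½(292)(1.98)² = 572.4 kg·m².
Added inertia Σmr² = (47.6)(1.25)² + (33.1)(1.72)² = 172.3 kg·m²; I_f = 572.4 + 172.3 = 744.7 kg·m².
ω_f = I_p ω_i / I_f = (572.4)(1.05) / 744.7 = 0.8071 rev/s.
KE_i = ½(572.4)(6.597 rad/s)² = 12460 J; KE_f = ½(744.7)(5.071)² = 9574 J.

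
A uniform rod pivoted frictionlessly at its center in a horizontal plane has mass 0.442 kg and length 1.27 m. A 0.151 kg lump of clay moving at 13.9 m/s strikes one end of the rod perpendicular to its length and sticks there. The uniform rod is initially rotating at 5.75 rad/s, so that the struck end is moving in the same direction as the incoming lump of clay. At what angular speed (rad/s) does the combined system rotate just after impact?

|ω_f| ≈ 13.9 rad/s

The axle reaction passes through the pivot and exerts no torque about it; angular momentum about the pivot is conserved through the impact.
I_p = (1/12)(0.442)(1.27)² = 0.05941 kg·m². Taking the sense of the lump of clay's angular momentum as positive, L_{lump} = m v R = (0.151)(13.9)(1.27/2) = 1.333 kg·m²/s.
L_i = +I_p ω_p + m v R = +(0.05941)(5.75) + 1.333 = 1.674 kg·m²/s.
After sticking, I_f = I_p + m R² = 0.05941 + (0.151)(1.27/2)² = 0.1203 kg·m².
ω_f = L_i / I_f = 1.674 / 0.1203 = 13.92 rad/s.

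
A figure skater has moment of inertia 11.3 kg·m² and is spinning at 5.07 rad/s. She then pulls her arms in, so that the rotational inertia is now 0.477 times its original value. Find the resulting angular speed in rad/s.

ω₂ ≈ 10.6 rad/s

No external torque acts about the spin axis, so angular momentum is conserved.
I₂ = 0.477 × 11.3 = 5.390 kg·m².
ω₂ = I₁ω₁ / I₂ = (11.30)(5.07 rad/s) / (5.390) = 10.63 rad/s.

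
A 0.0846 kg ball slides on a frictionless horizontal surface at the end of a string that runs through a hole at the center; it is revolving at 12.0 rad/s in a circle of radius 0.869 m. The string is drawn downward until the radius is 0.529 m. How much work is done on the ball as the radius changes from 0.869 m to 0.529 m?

W ≈ 7.81 J

No torque about the axis ⇒ m r₁² ω₁ = m r₂² ω₂.
ω₂ = ω₁ (r₁/r₂)² = (12.0)(0.869/0.529)² = 32.38 rad/s.
W = ΔKE = ½m(v₂² − v₁²) = 7.813 J.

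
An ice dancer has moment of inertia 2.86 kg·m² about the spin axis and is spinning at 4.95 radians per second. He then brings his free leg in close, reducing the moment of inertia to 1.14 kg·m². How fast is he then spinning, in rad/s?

ω₂ ≈ 12.4 rad/s

With no external torque about the axis, L is conserved: I₁ω₁ = I₂ω₂.
ω₂ = I₁ω₁ / I₂ = (2.860)(4.95 rad/s) / (1.140) = 12.42 rad/s.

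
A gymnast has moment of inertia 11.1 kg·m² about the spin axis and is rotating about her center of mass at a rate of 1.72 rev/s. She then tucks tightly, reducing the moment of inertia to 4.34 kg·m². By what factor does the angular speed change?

ω₂/ω₁ ≈ 2.56

With no external torque about the axis, L is conserved: I₁ω₁ = I₂ω₂.
ω₂/ω₁ = I₁/I₂ = 11.10 / 4.340 = 2.558.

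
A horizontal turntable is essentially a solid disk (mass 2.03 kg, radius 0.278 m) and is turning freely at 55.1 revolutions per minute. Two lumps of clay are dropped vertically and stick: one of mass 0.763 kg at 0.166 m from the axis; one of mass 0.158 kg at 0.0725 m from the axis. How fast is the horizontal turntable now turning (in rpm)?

ω_f ≈ 43.1 rpm

No external torque acts about the axis; L_before = L_after.
I_p = ½(2.03)(0.278)² = 0.07844 kg·m².
Added inertia Σmr² = (0.763)(0.166)² + (0.158)(0.0725)² = 0.02186 kg·m²; I_f = 0.07844 + 0.02186 = 0.1003 kg·m².
ω_f = I_p ω_i / I_f = (0.07844)(55.1) / 0.1003 = 43.09 rpm.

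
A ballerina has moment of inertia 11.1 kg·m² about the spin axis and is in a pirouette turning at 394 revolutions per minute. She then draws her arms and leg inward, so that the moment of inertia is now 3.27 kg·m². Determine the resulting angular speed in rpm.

ω₂ ≈ 1340 rpm

With no external torque about the axis, L is conserved: I₁ω₁ = I₂ω₂.
ω₂ = I₁ω₁ / I₂ = (11.10)(394 rpm) / (3.270) = 1337 rpm.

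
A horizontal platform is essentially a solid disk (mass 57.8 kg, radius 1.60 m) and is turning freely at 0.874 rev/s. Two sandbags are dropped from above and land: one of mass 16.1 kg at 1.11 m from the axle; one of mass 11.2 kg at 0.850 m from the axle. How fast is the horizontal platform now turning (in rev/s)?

The added mass arrives with no angular momentum about the axle, and any external torque about the axle is negligible, so the system's angular momentum is conserved.
I_p = ½(57.8)(1.60)² = 73.98 kg·m².
Added inertia Σmr² = (16.1)(1.11)² + (11.2)(0.850)² = 27.93 kg·m²; I_f = 73.98 + 27.93 = 101.9 kg·m².
ω_f = I_p ω_i / I_f = (73.98)(0.874) / 101.9 = 0.6345 rev/s.

ω_f ≈ 0.634 rev/s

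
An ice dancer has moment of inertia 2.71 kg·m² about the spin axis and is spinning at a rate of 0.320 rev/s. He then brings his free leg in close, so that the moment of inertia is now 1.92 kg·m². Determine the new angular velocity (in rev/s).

Angular momentum about the spin axis is conserved since the torque about it is zero.
ω₂ = I₁ω₁ / I₂ = (2.710)(0.320 rev/s) / (1.920) = 0.4517 rev/s.

ω₂ ≈ 0.452 rev/s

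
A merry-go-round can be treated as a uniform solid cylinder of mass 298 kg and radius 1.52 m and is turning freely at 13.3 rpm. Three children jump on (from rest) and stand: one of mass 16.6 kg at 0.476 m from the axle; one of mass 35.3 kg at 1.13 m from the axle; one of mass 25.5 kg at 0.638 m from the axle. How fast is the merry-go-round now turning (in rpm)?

ω_f ≈ 11.3 rpm

The added mass arrives with no angular momentum about the axle, and any external torque about the axle is negligible, so the system's angular momentum is conserved.
I_p = ½(298)(1.52)² = 344.2 kg·m².
Added inertia Σmr² = (16.6)(0.476)² + (35.3)(1.13)² + (25.5)(0.638)² = 59.22 kg·m²; I_f = 344.2 + 59.22 = 403.5 kg·m².
ω_f = I_p ω_i / I_f = (344.2)(13.3) / 403.5 = 11.35 rpm.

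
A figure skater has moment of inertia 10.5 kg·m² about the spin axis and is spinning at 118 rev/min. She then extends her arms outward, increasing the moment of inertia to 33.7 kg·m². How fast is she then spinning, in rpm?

No external torque acts about the spin axis, so angular momentum is conserved.
ω₂ = I₁ω₁ / I₂ = (10.50)(118 rpm) / (33.70) = 36.77 rpm.

ω₂ ≈ 36.8 rpm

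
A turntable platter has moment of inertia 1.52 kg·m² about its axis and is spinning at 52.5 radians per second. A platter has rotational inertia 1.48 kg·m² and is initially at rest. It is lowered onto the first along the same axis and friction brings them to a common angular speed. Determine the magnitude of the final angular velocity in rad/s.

The coupling torques are internal; angular momentum about the shared axis is conserved.
Taking A's sense as positive: L = (1.520)(52.5) = 79.80 kg·m²·rad/s.
Combined I = 1.520 + 1.480 = 3.000 kg·m².
ω_f = L / I = 79.80 / 3.000 = 26.60 rad/s.

|ω_f| ≈ 26.6 rad/s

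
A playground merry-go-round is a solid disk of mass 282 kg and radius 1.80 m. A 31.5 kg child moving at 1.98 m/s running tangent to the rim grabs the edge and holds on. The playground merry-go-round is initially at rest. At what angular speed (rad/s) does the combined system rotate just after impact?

|ω_f| ≈ 0.201 rad/s

The axle reaction passes through the axle and exerts no torque about it; angular momentum about the axle is conserved through the impact.
I_p = ½(282)(1.80)² = 456.8 kg·m². Taking the sense of the child's angular momentum as positive, L_{child} = m v R = (31.5)(1.98)(1.80) = 112.3 kg·m²/s.
L_i = 0 + 112.3 = 112.3 kg·m²/s.
After sticking, I_f = I_p + m R² = 456.8 + (31.5)(1.80)² = 558.9 kg·m².
ω_f = L_i / I_f = 112.3 / 558.9 = 0.2009 rad/s.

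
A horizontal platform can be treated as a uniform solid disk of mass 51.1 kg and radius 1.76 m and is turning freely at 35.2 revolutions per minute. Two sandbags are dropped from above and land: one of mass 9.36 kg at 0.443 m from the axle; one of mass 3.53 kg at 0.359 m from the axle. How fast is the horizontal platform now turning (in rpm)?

The added mass arrives with no angular momentum about the axle, and any external torque about the axle is negligible, so the system's angular momentum is conserved.
I_p = ½(51.1)(1.76)² = 79.14 kg·m².
Added inertia Σmr² = (9.36)(0.443)² + (3.53)(0.359)² = 2.292 kg·m²; I_f = 79.14 + 2.292 = 81.44 kg·m².
ω_f = I_p ω_i / I_f = (79.14)(35.2) / 81.44 = 34.21 rpm.

ω_f ≈ 34.2 rpm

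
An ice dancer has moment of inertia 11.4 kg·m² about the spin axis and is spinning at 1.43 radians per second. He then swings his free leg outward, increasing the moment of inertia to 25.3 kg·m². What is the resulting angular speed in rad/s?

ω₂ ≈ 0.644 rad/s

With no external torque about the axis, L is conserved: I₁ω₁ = I₂ω₂.
ω₂ = I₁ω₁ / I₂ = (11.40)(1.43 rad/s) / (25.30) = 0.6443 rad/s.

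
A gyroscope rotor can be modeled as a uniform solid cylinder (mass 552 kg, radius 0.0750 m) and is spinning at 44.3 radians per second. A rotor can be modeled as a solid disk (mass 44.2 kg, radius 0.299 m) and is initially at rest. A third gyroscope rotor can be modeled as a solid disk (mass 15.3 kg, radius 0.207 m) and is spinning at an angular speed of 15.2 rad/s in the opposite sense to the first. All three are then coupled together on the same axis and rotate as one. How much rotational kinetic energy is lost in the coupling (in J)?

ΔKE lost ≈ 1030 J

No external torque acts about the common axis, so total angular momentum is conserved.
Moments of inertia: I_A = ½(552)(0.0750)² = 1.552 kg·m²; I_B = ½(44.2)(0.299)² = 1.976 kg·m²; I_C = ½(15.3)(0.207)² = 0.3278 kg·m².
Taking A's sense as positive: L = (1.552)(44.3) − (0.3278)(15.2) = 63.79 kg·m²·rad/s.
Combined I = 1.552 + 1.976 + 0.3278 = 3.856 kg·m².
ω_f = L / I = 63.79 / 3.856 = 16.54 rad/s.
KE_i = ½ΣIω² = 1561 J; KE_f = ½(3.856)(16.54)² = 527.7 J.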